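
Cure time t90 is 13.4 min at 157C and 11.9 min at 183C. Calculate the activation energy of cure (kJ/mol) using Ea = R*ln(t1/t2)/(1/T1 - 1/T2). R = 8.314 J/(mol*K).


T1 = 430.15 K, T2 = 456.15 K
1/T1 - 1/T2 = 1.3251e-04
ln(t1/t2) = ln(13.4/11.9) = 0.1187
Ea = 8.314 * 0.1187 / 1.3251e-04 = 7448.6001 J/mol
Ea = 7.45 kJ/mol

7.45 kJ/mol


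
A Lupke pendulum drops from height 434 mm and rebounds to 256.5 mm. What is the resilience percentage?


Resilience = h_rebound / h_drop * 100
= 256.5 / 434 * 100
= 59.1%

59.1%


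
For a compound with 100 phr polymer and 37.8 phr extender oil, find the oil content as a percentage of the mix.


Oil % = oil / (100 + oil) * 100
= 37.8 / (100 + 37.8) * 100
= 37.8 / 137.8 * 100
= 27.43%

27.43%


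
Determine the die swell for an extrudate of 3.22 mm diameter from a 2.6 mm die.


Die swell ratio = D_extrudate / D_die
= 3.22 / 2.6
= 1.238

Die swell = 1.238


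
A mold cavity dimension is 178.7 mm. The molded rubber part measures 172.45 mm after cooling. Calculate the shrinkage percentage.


Shrinkage = (mold - part) / mold * 100
= (178.7 - 172.45) / 178.7 * 100
= 6.25 / 178.7 * 100
= 3.5%

3.5%


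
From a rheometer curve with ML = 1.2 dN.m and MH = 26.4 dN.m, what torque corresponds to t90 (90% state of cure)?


M90 = ML + 0.9 * (MH - ML)
M90 = 1.2 + 0.9 * (26.4 - 1.2)
M90 = 1.2 + 0.9 * 25.2
M90 = 23.88 dN.m

23.88 dN.m


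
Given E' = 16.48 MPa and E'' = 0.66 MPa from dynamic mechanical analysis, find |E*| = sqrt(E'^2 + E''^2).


|E*| = sqrt(E'^2 + E''^2)
= sqrt(16.48^2 + 0.66^2)
= sqrt(271.5904 + 0.4356)
= 16.493 MPa

16.493 MPa


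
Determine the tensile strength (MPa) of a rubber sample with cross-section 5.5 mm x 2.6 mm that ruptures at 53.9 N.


Area = width * thickness = 5.5 * 2.6 = 14.3 mm^2
TS = force / area = 53.9 / 14.3 = 3.77 MPa

3.77 MPa


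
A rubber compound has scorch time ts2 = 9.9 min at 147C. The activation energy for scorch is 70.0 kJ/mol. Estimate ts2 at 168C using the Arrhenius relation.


Convert temperatures: T1 = 147 + 273.15 = 420.15 K, T2 = 168 + 273.15 = 441.15 K
ts2_new = 9.9 * exp(70000 / 8.314 * (1/441.15 - 1/420.15))
1/T2 - 1/T1 = -1.1330e-04
ts2_new = 3.81 min

3.81 min


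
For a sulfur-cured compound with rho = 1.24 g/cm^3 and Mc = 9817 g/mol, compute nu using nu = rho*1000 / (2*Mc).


nu = rho * 1000 / (2 * Mc)
nu = 1.24 * 1000 / (2 * 9817)
nu = 1240.0 / 19634
nu = 0.0632 mol/L

0.0632 mol/L


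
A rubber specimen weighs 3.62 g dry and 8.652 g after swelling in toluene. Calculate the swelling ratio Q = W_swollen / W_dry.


Q = W_swollen / W_dry
Q = 8.652 / 3.62
Q = 2.39

Q = 2.39


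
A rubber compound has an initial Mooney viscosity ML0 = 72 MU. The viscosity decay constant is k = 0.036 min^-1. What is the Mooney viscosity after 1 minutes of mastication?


ML = ML0 * exp(-k * t)
ML = 72 * exp(-0.036 * 1)
ML = 72 * 0.9646
ML = 69.45 MU

69.45 MU


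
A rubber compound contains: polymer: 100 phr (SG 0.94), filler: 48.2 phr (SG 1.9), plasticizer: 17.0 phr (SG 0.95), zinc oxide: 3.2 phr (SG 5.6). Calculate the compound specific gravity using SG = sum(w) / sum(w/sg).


Sum of weights = 168.4
Volume contributions:
  polymer: 100/0.94 = 106.3830
  filler: 48.2/1.9 = 25.3684
  plasticizer: 17.0/0.95 = 17.8947
  zinc oxide: 3.2/5.6 = 0.5714
Sum of volumes = 150.2176
SG = 168.4 / 150.2176 = 1.121

SG = 1.121


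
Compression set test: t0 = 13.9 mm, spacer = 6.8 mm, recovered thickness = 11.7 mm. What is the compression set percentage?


CS = (t0 - recovered) / (t0 - ts) * 100
= (13.9 - 11.7) / (13.9 - 6.8) * 100
= 2.2 / 7.1 * 100
= 31.0%

31.0%


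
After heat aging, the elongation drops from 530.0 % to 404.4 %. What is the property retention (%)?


Retention = aged / original * 100
= 404.4 / 530.0 * 100
= 76.3%

76.3%


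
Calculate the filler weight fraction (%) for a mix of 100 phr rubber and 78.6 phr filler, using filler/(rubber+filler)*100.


Filler % = filler / (rubber + filler) * 100
= 78.6 / (100 + 78.6) * 100
= 78.6 / 178.6 * 100
= 44.01%

44.01%


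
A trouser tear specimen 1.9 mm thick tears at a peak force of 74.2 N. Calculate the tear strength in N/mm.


Tear strength = force / thickness
= 74.2 / 1.9
= 39.05 N/mm

39.05 N/mm


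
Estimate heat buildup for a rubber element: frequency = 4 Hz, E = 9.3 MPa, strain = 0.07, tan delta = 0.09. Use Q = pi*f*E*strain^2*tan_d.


Q = pi * f * E * strain^2 * tan_d
= pi * 4 * 9.3 * 0.07^2 * 0.09
= pi * 4 * 9.3 * 0.0049 * 0.09
= 0.0515

Q = 0.0515


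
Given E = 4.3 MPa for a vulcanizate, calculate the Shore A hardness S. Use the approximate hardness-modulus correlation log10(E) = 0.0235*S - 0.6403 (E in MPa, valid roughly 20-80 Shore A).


log10(E) = 0.0235*S - 0.6403  =>  S = (log10(E) + 0.6403) / 0.0235
log10(4.3) = 0.633468
S = (0.633468 + 0.6403) / 0.0235 = 1.273768 / 0.0235
S = 54.2

Shore A = 54.2


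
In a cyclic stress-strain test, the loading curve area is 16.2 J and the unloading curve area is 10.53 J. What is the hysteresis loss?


Hysteresis loss = loading - unloading
= 16.2 - 10.53
= 5.67 J

5.67 J


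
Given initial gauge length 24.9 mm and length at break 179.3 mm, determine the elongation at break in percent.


Elongation = (Lf - L0) / L0 * 100
= (179.3 - 24.9) / 24.9 * 100
= 154.4 / 24.9 * 100
= 620.1%

620.1%


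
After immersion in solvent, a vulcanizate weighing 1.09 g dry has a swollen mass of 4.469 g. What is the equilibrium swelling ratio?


Q = W_swollen / W_dry
Q = 4.469 / 1.09
Q = 4.1

Q = 4.1


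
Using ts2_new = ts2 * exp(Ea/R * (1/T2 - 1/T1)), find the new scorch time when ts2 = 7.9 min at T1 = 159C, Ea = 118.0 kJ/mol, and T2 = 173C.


Convert temperatures: T1 = 159 + 273.15 = 432.15 K, T2 = 173 + 273.15 = 446.15 K
ts2_new = 7.9 * exp(118000 / 8.314 * (1/446.15 - 1/432.15))
1/T2 - 1/T1 = -7.2613e-05
ts2_new = 2.82 min

2.82 min


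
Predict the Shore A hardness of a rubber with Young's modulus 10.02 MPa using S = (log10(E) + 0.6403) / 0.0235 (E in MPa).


log10(E) = 0.0235*S - 0.6403  =>  S = (log10(E) + 0.6403) / 0.0235
log10(10.02) = 1.000868
S = (1.000868 + 0.6403) / 0.0235 = 1.641168 / 0.0235
S = 69.8

Shore A = 69.8


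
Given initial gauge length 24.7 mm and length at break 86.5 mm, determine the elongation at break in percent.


Elongation = (Lf - L0) / L0 * 100
= (86.5 - 24.7) / 24.7 * 100
= 61.8 / 24.7 * 100
= 250.2%

250.2%


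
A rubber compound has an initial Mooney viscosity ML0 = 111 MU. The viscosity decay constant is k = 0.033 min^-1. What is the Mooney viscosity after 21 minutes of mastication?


ML = ML0 * exp(-k * t)
ML = 111 * exp(-0.033 * 21)
ML = 111 * 0.5001
ML = 55.51 MU

55.51 MU


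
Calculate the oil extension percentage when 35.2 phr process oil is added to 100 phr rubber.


Oil % = oil / (100 + oil) * 100
= 35.2 / (100 + 35.2) * 100
= 35.2 / 135.2 * 100
= 26.04%

26.04%


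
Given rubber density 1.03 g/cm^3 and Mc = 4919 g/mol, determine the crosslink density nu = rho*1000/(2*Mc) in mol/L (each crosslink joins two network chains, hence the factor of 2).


nu = rho * 1000 / (2 * Mc)
nu = 1.03 * 1000 / (2 * 4919)
nu = 1030.0 / 9838
nu = 0.1047 mol/L

0.1047 mol/L


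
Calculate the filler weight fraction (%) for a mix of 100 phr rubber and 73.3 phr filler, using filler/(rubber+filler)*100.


Filler % = filler / (rubber + filler) * 100
= 73.3 / (100 + 73.3) * 100
= 73.3 / 173.3 * 100
= 42.3%

42.3%


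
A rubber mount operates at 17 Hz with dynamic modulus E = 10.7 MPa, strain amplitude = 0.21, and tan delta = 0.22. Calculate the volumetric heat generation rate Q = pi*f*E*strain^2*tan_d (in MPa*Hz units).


Q = pi * f * E * strain^2 * tan_d
= pi * 17 * 10.7 * 0.21^2 * 0.22
= pi * 17 * 10.7 * 0.0441 * 0.22
= 5.5443

Q = 5.5443


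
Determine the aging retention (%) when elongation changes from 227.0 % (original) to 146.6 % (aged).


Retention = aged / original * 100
= 146.6 / 227.0 * 100
= 64.6%

64.6%


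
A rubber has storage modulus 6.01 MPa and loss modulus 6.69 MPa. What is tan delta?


tan delta = E'' / E'
= 6.69 / 6.01
= 1.1131

tan delta = 1.1131


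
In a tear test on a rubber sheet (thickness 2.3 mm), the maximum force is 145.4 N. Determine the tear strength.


Tear strength = force / thickness
= 145.4 / 2.3
= 63.22 N/mm

63.22 N/mm


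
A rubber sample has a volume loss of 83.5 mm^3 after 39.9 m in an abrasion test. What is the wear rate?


Rate = volume_loss / distance
= 83.5 / 39.9
= 2.093 mm^3/m

2.093 mm^3/m


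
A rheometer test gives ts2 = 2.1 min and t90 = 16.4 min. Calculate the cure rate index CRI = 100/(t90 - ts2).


CRI = 100 / (t90 - ts2)
= 100 / (16.4 - 2.1)
= 100 / 14.3
= 6.99 min^-1

6.99 min^-1


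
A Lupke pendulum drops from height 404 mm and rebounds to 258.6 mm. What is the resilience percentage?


Resilience = h_rebound / h_drop * 100
= 258.6 / 404 * 100
= 64.0%

64.0%


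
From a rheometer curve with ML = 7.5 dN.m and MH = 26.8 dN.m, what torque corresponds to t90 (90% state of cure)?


M90 = ML + 0.9 * (MH - ML)
M90 = 7.5 + 0.9 * (26.8 - 7.5)
M90 = 7.5 + 0.9 * 19.3
M90 = 24.87 dN.m

24.87 dN.m


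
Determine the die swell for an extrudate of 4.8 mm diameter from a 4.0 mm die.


Die swell ratio = D_extrudate / D_die
= 4.8 / 4.0
= 1.2

Die swell = 1.2


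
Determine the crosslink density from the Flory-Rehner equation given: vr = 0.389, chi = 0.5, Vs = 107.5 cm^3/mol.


ln(1 - vr) = ln(1 - 0.389) = -0.4927
Numerator = -((-0.4927) + 0.389 + 0.5 * 0.389^2) = 0.0280
Denominator = 107.5 * (0.389^(1/3) - 0.389/2) = 57.5651
nu = 0.0280 / 57.5651 = 4.8637e-04 mol/cm^3

4.8637e-04 mol/cm^3


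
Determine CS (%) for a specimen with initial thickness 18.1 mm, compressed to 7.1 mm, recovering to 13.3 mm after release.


CS = (t0 - recovered) / (t0 - ts) * 100
= (18.1 - 13.3) / (18.1 - 7.1) * 100
= 4.8 / 11.0 * 100
= 43.6%

43.6%


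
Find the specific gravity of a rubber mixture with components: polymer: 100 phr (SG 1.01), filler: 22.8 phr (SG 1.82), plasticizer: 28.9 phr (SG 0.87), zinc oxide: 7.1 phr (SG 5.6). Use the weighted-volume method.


Sum of weights = 158.8
Volume contributions:
  polymer: 100/1.01 = 99.0099
  filler: 22.8/1.82 = 12.5275
  plasticizer: 28.9/0.87 = 33.2184
  zinc oxide: 7.1/5.6 = 1.2679
Sum of volumes = 146.0236
SG = 158.8 / 146.0236 = 1.087

SG = 1.087


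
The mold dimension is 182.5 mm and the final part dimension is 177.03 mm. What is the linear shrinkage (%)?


Shrinkage = (mold - part) / mold * 100
= (182.5 - 177.03) / 182.5 * 100
= 5.47 / 182.5 * 100
= 3.0%

3.0%


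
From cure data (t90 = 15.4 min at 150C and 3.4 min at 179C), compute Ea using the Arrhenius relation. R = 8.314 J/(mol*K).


T1 = 423.15 K, T2 = 452.15 K
1/T1 - 1/T2 = 1.5157e-04
ln(t1/t2) = ln(15.4/3.4) = 1.5106
Ea = 8.314 * 1.5106 / 1.5157e-04 = 82858.3165 J/mol
Ea = 82.86 kJ/mol

82.86 kJ/mol


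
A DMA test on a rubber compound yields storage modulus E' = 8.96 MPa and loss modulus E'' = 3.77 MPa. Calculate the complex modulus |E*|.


|E*| = sqrt(E'^2 + E''^2)
= sqrt(8.96^2 + 3.77^2)
= sqrt(80.2816 + 14.2129)
= 9.721 MPa

9.721 MPa


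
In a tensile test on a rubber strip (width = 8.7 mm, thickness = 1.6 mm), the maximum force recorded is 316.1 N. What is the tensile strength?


Area = width * thickness = 8.7 * 1.6 = 13.92 mm^2
TS = force / area = 316.1 / 13.92 = 22.71 MPa

22.71 MPa


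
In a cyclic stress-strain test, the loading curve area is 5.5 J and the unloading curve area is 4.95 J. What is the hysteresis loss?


Hysteresis loss = loading - unloading
= 5.5 - 4.95
= 0.55 J

0.55 J


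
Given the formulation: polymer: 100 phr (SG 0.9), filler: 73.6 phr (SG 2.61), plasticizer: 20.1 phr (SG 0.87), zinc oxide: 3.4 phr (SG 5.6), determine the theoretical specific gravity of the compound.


Sum of weights = 197.1
Volume contributions:
  polymer: 100/0.9 = 111.1111
  filler: 73.6/2.61 = 28.1992
  plasticizer: 20.1/0.87 = 23.1034
  zinc oxide: 3.4/5.6 = 0.6071
Sum of volumes = 163.0209
SG = 197.1 / 163.0209 = 1.209

SG = 1.209


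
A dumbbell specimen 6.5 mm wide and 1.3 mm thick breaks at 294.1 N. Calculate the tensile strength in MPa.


Area = width * thickness = 6.5 * 1.3 = 8.45 mm^2
TS = force / area = 294.1 / 8.45 = 34.8 MPa

34.8 MPa


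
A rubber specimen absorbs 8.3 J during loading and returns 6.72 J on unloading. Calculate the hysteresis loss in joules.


Hysteresis loss = loading - unloading
= 8.3 - 6.72
= 1.58 J

1.58 J


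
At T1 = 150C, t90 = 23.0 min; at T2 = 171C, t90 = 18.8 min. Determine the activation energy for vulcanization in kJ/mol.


T1 = 423.15 K, T2 = 444.15 K
1/T1 - 1/T2 = 1.1174e-04
ln(t1/t2) = ln(23.0/18.8) = 0.2016
Ea = 8.314 * 0.2016 / 1.1174e-04 = 15003.2626 J/mol
Ea = 15.0 kJ/mol

15.0 kJ/mol


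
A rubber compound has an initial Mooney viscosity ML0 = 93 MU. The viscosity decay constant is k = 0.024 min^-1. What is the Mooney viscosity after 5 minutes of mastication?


ML = ML0 * exp(-k * t)
ML = 93 * exp(-0.024 * 5)
ML = 93 * 0.8869
ML = 82.48 MU

82.48 MU


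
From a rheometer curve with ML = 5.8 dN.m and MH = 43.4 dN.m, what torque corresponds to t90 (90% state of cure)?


M90 = ML + 0.9 * (MH - ML)
M90 = 5.8 + 0.9 * (43.4 - 5.8)
M90 = 5.8 + 0.9 * 37.6
M90 = 39.64 dN.m

39.64 dN.m


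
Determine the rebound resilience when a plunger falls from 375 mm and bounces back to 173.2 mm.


Resilience = h_rebound / h_drop * 100
= 173.2 / 375 * 100
= 46.2%

46.2%


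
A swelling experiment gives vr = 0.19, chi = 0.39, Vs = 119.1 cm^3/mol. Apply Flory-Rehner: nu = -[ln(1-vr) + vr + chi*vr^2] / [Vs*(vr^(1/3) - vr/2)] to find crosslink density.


ln(1 - vr) = ln(1 - 0.19) = -0.2107
Numerator = -((-0.2107) + 0.19 + 0.39 * 0.19^2) = 0.0066
Denominator = 119.1 * (0.19^(1/3) - 0.19/2) = 57.1549
nu = 0.0066 / 57.1549 = 1.1621e-04 mol/cm^3

1.1621e-04 mol/cm^3


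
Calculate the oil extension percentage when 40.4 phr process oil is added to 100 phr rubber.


Oil % = oil / (100 + oil) * 100
= 40.4 / (100 + 40.4) * 100
= 40.4 / 140.4 * 100
= 28.77%

28.77%


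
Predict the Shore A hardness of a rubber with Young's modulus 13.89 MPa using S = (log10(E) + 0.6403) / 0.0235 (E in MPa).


log10(E) = 0.0235*S - 0.6403  =>  S = (log10(E) + 0.6403) / 0.0235
log10(13.89) = 1.142702
S = (1.142702 + 0.6403) / 0.0235 = 1.783002 / 0.0235
S = 75.9

Shore A = 75.9


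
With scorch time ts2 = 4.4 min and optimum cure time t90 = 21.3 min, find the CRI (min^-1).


CRI = 100 / (t90 - ts2)
= 100 / (21.3 - 4.4)
= 100 / 16.9
= 5.92 min^-1

5.92 min^-1


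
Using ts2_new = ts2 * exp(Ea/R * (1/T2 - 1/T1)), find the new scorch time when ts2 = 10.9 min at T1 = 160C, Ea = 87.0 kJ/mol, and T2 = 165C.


Convert temperatures: T1 = 160 + 273.15 = 433.15 K, T2 = 165 + 273.15 = 438.15 K
ts2_new = 10.9 * exp(87000 / 8.314 * (1/438.15 - 1/433.15))
1/T2 - 1/T1 = -2.6346e-05
ts2_new = 8.27 min

8.27 min


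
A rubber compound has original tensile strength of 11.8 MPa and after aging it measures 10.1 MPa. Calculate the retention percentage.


Retention = aged / original * 100
= 10.1 / 11.8 * 100
= 85.6%

85.6%


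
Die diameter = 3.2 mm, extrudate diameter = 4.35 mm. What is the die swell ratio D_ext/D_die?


Die swell ratio = D_extrudate / D_die
= 4.35 / 3.2
= 1.359

Die swell = 1.359


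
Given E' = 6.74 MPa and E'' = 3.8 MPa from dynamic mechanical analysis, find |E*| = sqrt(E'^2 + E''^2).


|E*| = sqrt(E'^2 + E''^2)
= sqrt(6.74^2 + 3.8^2)
= sqrt(45.4276 + 14.4400)
= 7.737 MPa

7.737 MPa


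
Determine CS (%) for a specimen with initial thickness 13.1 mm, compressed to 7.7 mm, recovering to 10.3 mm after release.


CS = (t0 - recovered) / (t0 - ts) * 100
= (13.1 - 10.3) / (13.1 - 7.7) * 100
= 2.8 / 5.4 * 100
= 51.9%

51.9%


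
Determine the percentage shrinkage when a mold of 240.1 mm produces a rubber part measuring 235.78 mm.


Shrinkage = (mold - part) / mold * 100
= (240.1 - 235.78) / 240.1 * 100
= 4.32 / 240.1 * 100
= 1.8%

1.8%


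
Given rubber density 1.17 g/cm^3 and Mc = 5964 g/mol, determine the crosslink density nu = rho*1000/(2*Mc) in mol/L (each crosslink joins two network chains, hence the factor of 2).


nu = rho * 1000 / (2 * Mc)
nu = 1.17 * 1000 / (2 * 5964)
nu = 1170.0 / 11928
nu = 0.0981 mol/L

0.0981 mol/L


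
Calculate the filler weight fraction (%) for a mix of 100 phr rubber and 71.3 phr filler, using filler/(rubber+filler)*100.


Filler % = filler / (rubber + filler) * 100
= 71.3 / (100 + 71.3) * 100
= 71.3 / 171.3 * 100
= 41.62%

41.62%


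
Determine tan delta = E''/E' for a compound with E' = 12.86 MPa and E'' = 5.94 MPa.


tan delta = E'' / E'
= 5.94 / 12.86
= 0.4619

tan delta = 0.4619


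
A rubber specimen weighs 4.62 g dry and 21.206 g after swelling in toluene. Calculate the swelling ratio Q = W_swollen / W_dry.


Q = W_swollen / W_dry
Q = 21.206 / 4.62
Q = 4.59

Q = 4.59


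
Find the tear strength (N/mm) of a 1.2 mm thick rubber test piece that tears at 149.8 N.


Tear strength = force / thickness
= 149.8 / 1.2
= 124.83 N/mm

124.83 N/mm


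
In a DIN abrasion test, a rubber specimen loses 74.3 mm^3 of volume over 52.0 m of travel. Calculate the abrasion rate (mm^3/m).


Rate = volume_loss / distance
= 74.3 / 52.0
= 1.429 mm^3/m

1.429 mm^3/m


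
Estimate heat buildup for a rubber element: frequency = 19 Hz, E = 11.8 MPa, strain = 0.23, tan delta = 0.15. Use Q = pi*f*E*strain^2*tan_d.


Q = pi * f * E * strain^2 * tan_d
= pi * 19 * 11.8 * 0.23^2 * 0.15
= pi * 19 * 11.8 * 0.0529 * 0.15
= 5.5890

Q = 5.5890


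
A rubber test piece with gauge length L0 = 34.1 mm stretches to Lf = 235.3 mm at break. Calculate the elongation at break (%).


Elongation = (Lf - L0) / L0 * 100
= (235.3 - 34.1) / 34.1 * 100
= 201.2 / 34.1 * 100
= 590.0%

590.0%


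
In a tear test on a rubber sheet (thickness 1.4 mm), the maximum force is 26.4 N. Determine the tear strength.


Tear strength = force / thickness
= 26.4 / 1.4
= 18.86 N/mm

18.86 N/mm


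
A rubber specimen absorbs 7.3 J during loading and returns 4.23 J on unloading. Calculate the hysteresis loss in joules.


Hysteresis loss = loading - unloading
= 7.3 - 4.23
= 3.07 J

3.07 J


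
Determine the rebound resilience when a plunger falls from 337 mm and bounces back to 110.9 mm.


Resilience = h_rebound / h_drop * 100
= 110.9 / 337 * 100
= 32.9%

32.9%


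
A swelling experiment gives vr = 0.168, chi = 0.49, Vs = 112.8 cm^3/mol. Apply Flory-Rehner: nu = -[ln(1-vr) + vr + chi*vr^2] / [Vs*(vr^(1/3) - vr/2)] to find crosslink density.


ln(1 - vr) = ln(1 - 0.168) = -0.1839
Numerator = -((-0.1839) + 0.168 + 0.49 * 0.168^2) = 0.0021
Denominator = 112.8 * (0.168^(1/3) - 0.168/2) = 52.7661
nu = 0.0021 / 52.7661 = 3.9667e-05 mol/cm^3

3.9667e-05 mol/cm^3


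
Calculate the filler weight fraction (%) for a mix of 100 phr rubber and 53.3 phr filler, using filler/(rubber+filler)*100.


Filler % = filler / (rubber + filler) * 100
= 53.3 / (100 + 53.3) * 100
= 53.3 / 153.3 * 100
= 34.77%

34.77%


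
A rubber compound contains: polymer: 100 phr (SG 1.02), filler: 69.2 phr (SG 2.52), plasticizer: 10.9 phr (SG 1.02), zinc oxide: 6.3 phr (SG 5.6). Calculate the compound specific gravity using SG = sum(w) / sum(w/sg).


Sum of weights = 186.4
Volume contributions:
  polymer: 100/1.02 = 98.0392
  filler: 69.2/2.52 = 27.4603
  plasticizer: 10.9/1.02 = 10.6863
  zinc oxide: 6.3/5.6 = 1.1250
Sum of volumes = 137.3108
SG = 186.4 / 137.3108 = 1.358

SG = 1.358


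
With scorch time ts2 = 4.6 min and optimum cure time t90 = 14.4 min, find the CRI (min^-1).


CRI = 100 / (t90 - ts2)
= 100 / (14.4 - 4.6)
= 100 / 9.8
= 10.2 min^-1

10.2 min^-1


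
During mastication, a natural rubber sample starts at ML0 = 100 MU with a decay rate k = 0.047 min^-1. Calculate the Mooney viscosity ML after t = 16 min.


ML = ML0 * exp(-k * t)
ML = 100 * exp(-0.047 * 16)
ML = 100 * 0.4714
ML = 47.14 MU

47.14 MU


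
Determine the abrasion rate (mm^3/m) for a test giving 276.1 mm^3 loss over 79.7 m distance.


Rate = volume_loss / distance
= 276.1 / 79.7
= 3.464 mm^3/m

3.464 mm^3/m


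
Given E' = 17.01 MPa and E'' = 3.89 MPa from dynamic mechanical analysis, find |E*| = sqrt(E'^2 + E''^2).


|E*| = sqrt(E'^2 + E''^2)
= sqrt(17.01^2 + 3.89^2)
= sqrt(289.3401 + 15.1321)
= 17.449 MPa

17.449 MPa


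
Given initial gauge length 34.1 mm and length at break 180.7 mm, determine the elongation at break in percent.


Elongation = (Lf - L0) / L0 * 100
= (180.7 - 34.1) / 34.1 * 100
= 146.6 / 34.1 * 100
= 429.9%

429.9%


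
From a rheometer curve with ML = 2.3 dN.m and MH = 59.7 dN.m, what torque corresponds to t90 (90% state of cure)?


M90 = ML + 0.9 * (MH - ML)
M90 = 2.3 + 0.9 * (59.7 - 2.3)
M90 = 2.3 + 0.9 * 57.4
M90 = 53.96 dN.m

53.96 dN.m


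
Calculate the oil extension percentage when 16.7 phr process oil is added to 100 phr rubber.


Oil % = oil / (100 + oil) * 100
= 16.7 / (100 + 16.7) * 100
= 16.7 / 116.7 * 100
= 14.31%

14.31%


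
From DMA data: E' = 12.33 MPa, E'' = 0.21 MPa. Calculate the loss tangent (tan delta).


tan delta = E'' / E'
= 0.21 / 12.33
= 0.017

tan delta = 0.017


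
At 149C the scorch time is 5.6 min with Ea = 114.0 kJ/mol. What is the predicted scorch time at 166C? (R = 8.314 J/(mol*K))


Convert temperatures: T1 = 149 + 273.15 = 422.15 K, T2 = 166 + 273.15 = 439.15 K
ts2_new = 5.6 * exp(114000 / 8.314 * (1/439.15 - 1/422.15))
1/T2 - 1/T1 = -9.1700e-05
ts2_new = 1.59 min

1.59 min


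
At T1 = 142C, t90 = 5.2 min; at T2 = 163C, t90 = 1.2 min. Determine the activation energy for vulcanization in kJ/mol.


T1 = 415.15 K, T2 = 436.15 K
1/T1 - 1/T2 = 1.1598e-04
ln(t1/t2) = ln(5.2/1.2) = 1.4663
Ea = 8.314 * 1.4663 / 1.1598e-04 = 105115.1848 J/mol
Ea = 105.12 kJ/mol

105.12 kJ/mol


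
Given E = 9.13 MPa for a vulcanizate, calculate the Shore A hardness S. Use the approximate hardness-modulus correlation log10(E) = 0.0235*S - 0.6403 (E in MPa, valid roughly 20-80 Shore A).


log10(E) = 0.0235*S - 0.6403  =>  S = (log10(E) + 0.6403) / 0.0235
log10(9.13) = 0.960471
S = (0.960471 + 0.6403) / 0.0235 = 1.600771 / 0.0235
S = 68.1

Shore A = 68.1


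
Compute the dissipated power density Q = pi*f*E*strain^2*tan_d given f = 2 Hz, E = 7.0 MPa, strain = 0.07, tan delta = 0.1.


Q = pi * f * E * strain^2 * tan_d
= pi * 2 * 7.0 * 0.07^2 * 0.1
= pi * 2 * 7.0 * 0.0049 * 0.1
= 0.0216

Q = 0.0216


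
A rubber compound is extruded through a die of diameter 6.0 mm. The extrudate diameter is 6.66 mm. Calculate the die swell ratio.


Die swell ratio = D_extrudate / D_die
= 6.66 / 6.0
= 1.11

Die swell = 1.11


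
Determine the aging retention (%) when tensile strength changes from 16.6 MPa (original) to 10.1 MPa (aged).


Retention = aged / original * 100
= 10.1 / 16.6 * 100
= 60.8%

60.8%


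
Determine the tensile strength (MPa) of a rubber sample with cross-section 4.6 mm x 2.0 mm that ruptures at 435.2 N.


Area = width * thickness = 4.6 * 2.0 = 9.2 mm^2
TS = force / area = 435.2 / 9.2 = 47.3 MPa

47.3 MPa


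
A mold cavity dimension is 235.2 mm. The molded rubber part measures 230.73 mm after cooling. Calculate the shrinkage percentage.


Shrinkage = (mold - part) / mold * 100
= (235.2 - 230.73) / 235.2 * 100
= 4.47 / 235.2 * 100
= 1.9%

1.9%


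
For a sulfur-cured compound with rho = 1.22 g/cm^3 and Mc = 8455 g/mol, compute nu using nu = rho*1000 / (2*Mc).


nu = rho * 1000 / (2 * Mc)
nu = 1.22 * 1000 / (2 * 8455)
nu = 1220.0 / 16910
nu = 0.0721 mol/L

0.0721 mol/L


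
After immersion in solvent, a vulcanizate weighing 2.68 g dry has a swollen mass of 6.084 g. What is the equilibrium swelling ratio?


Q = W_swollen / W_dry
Q = 6.084 / 2.68
Q = 2.27

Q = 2.27


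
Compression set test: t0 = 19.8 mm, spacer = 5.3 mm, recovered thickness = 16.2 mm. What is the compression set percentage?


CS = (t0 - recovered) / (t0 - ts) * 100
= (19.8 - 16.2) / (19.8 - 5.3) * 100
= 3.6 / 14.5 * 100
= 24.8%

24.8%


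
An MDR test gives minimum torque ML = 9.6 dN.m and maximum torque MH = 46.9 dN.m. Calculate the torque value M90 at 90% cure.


M90 = ML + 0.9 * (MH - ML)
M90 = 9.6 + 0.9 * (46.9 - 9.6)
M90 = 9.6 + 0.9 * 37.3
M90 = 43.17 dN.m

43.17 dN.m


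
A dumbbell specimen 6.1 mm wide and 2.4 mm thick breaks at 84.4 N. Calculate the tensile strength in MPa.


Area = width * thickness = 6.1 * 2.4 = 14.64 mm^2
TS = force / area = 84.4 / 14.64 = 5.77 MPa

5.77 MPa


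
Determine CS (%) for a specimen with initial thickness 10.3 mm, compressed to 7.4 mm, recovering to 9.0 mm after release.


CS = (t0 - recovered) / (t0 - ts) * 100
= (10.3 - 9.0) / (10.3 - 7.4) * 100
= 1.3 / 2.9 * 100
= 44.8%

44.8%


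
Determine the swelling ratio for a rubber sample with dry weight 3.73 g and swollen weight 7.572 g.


Q = W_swollen / W_dry
Q = 7.572 / 3.73
Q = 2.03

Q = 2.03


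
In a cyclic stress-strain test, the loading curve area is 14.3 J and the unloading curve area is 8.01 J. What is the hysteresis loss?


Hysteresis loss = loading - unloading
= 14.3 - 8.01
= 6.29 J

6.29 J


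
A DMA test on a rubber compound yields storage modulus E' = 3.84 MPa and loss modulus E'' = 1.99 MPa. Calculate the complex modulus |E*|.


|E*| = sqrt(E'^2 + E''^2)
= sqrt(3.84^2 + 1.99^2)
= sqrt(14.7456 + 3.9601)
= 4.325 MPa

4.325 MPa


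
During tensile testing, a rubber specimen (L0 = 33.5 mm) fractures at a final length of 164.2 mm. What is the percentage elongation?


Elongation = (Lf - L0) / L0 * 100
= (164.2 - 33.5) / 33.5 * 100
= 130.7 / 33.5 * 100
= 390.1%

390.1%


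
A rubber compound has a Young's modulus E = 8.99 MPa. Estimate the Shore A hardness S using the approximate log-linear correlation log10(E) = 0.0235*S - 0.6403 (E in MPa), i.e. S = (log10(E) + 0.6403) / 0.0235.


log10(E) = 0.0235*S - 0.6403  =>  S = (log10(E) + 0.6403) / 0.0235
log10(8.99) = 0.953760
S = (0.953760 + 0.6403) / 0.0235 = 1.594060 / 0.0235
S = 67.8

Shore A = 67.8


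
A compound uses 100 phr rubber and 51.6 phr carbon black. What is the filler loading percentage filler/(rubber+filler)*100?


Filler % = filler / (rubber + filler) * 100
= 51.6 / (100 + 51.6) * 100
= 51.6 / 151.6 * 100
= 34.04%

34.04%


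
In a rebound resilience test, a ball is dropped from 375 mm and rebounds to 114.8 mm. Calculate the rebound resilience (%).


Resilience = h_rebound / h_drop * 100
= 114.8 / 375 * 100
= 30.6%

30.6%


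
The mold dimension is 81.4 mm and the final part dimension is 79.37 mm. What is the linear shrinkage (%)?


Shrinkage = (mold - part) / mold * 100
= (81.4 - 79.37) / 81.4 * 100
= 2.03 / 81.4 * 100
= 2.49%

2.49%


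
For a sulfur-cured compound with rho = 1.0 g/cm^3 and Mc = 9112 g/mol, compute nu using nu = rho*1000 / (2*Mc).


nu = rho * 1000 / (2 * Mc)
nu = 1.0 * 1000 / (2 * 9112)
nu = 1000.0 / 18224
nu = 0.0549 mol/L

0.0549 mol/L


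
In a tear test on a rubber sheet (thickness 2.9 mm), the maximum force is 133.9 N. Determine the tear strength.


Tear strength = force / thickness
= 133.9 / 2.9
= 46.17 N/mm

46.17 N/mm


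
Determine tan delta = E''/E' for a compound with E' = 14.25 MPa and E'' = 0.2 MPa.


tan delta = E'' / E'
= 0.2 / 14.25
= 0.014

tan delta = 0.014


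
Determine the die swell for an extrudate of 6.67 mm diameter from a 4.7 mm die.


Die swell ratio = D_extrudate / D_die
= 6.67 / 4.7
= 1.419

Die swell = 1.419


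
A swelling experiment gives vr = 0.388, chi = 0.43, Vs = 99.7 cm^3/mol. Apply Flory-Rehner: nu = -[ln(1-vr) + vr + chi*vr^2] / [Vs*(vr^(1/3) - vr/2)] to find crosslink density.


ln(1 - vr) = ln(1 - 0.388) = -0.4910
Numerator = -((-0.4910) + 0.388 + 0.43 * 0.388^2) = 0.0383
Denominator = 99.7 * (0.388^(1/3) - 0.388/2) = 53.3757
nu = 0.0383 / 53.3757 = 7.1735e-04 mol/cm^3

7.1735e-04 mol/cm^3


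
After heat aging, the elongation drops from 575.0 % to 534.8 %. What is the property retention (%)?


Retention = aged / original * 100
= 534.8 / 575.0 * 100
= 93.0%

93.0%


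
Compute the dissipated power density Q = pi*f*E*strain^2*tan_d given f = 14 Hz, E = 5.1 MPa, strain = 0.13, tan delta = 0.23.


Q = pi * f * E * strain^2 * tan_d
= pi * 14 * 5.1 * 0.13^2 * 0.23
= pi * 14 * 5.1 * 0.0169 * 0.23
= 0.8719

Q = 0.8719


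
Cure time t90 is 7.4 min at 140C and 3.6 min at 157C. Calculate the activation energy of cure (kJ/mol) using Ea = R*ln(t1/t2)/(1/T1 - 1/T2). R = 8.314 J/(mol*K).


T1 = 413.15 K, T2 = 430.15 K
1/T1 - 1/T2 = 9.5658e-05
ln(t1/t2) = ln(7.4/3.6) = 0.7205
Ea = 8.314 * 0.7205 / 9.5658e-05 = 62625.4108 J/mol
Ea = 62.63 kJ/mol

62.63 kJ/mol


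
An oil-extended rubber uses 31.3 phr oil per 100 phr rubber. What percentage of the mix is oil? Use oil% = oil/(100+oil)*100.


Oil % = oil / (100 + oil) * 100
= 31.3 / (100 + 31.3) * 100
= 31.3 / 131.3 * 100
= 23.84%

23.84%


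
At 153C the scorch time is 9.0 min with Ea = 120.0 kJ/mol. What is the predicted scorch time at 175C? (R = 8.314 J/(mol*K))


Convert temperatures: T1 = 153 + 273.15 = 426.15 K, T2 = 175 + 273.15 = 448.15 K
ts2_new = 9.0 * exp(120000 / 8.314 * (1/448.15 - 1/426.15))
1/T2 - 1/T1 = -1.1520e-04
ts2_new = 1.71 min

1.71 min


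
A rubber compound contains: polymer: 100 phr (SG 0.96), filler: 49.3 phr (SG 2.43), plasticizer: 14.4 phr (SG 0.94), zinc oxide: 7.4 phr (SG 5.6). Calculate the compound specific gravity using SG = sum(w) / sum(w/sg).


Sum of weights = 171.1
Volume contributions:
  polymer: 100/0.96 = 104.1667
  filler: 49.3/2.43 = 20.2881
  plasticizer: 14.4/0.94 = 15.3191
  zinc oxide: 7.4/5.6 = 1.3214
Sum of volumes = 141.0953
SG = 171.1 / 141.0953 = 1.213

SG = 1.213


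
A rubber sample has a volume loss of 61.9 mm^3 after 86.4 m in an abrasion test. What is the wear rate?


Rate = volume_loss / distance
= 61.9 / 86.4
= 0.716 mm^3/m

0.716 mm^3/m


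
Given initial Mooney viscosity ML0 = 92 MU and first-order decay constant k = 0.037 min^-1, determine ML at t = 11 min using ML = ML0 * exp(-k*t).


ML = ML0 * exp(-k * t)
ML = 92 * exp(-0.037 * 11)
ML = 92 * 0.6656
ML = 61.24 MU

61.24 MU


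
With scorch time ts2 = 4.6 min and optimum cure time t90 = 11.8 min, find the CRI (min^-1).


CRI = 100 / (t90 - ts2)
= 100 / (11.8 - 4.6)
= 100 / 7.2
= 13.89 min^-1

13.89 min^-1


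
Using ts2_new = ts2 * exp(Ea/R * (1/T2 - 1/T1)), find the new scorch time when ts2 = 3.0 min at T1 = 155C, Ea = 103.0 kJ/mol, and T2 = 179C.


Convert temperatures: T1 = 155 + 273.15 = 428.15 K, T2 = 179 + 273.15 = 452.15 K
ts2_new = 3.0 * exp(103000 / 8.314 * (1/452.15 - 1/428.15))
1/T2 - 1/T1 = -1.2397e-04
ts2_new = 0.65 min

0.65 min


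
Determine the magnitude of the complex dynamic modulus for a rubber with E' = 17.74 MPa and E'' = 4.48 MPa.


|E*| = sqrt(E'^2 + E''^2)
= sqrt(17.74^2 + 4.48^2)
= sqrt(314.7076 + 20.0704)
= 18.297 MPa

18.297 MPa


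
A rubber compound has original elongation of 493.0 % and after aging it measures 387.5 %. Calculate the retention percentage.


Retention = aged / original * 100
= 387.5 / 493.0 * 100
= 78.6%

78.6%


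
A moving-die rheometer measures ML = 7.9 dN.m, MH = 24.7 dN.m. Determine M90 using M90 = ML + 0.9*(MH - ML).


M90 = ML + 0.9 * (MH - ML)
M90 = 7.9 + 0.9 * (24.7 - 7.9)
M90 = 7.9 + 0.9 * 16.8
M90 = 23.02 dN.m

23.02 dN.m


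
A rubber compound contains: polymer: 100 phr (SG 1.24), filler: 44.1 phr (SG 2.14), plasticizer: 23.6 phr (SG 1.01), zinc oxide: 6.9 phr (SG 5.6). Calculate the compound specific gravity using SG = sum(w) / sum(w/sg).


Sum of weights = 174.6
Volume contributions:
  polymer: 100/1.24 = 80.6452
  filler: 44.1/2.14 = 20.6075
  plasticizer: 23.6/1.01 = 23.3663
  zinc oxide: 6.9/5.6 = 1.2321
Sum of volumes = 125.8511
SG = 174.6 / 125.8511 = 1.387

SG = 1.387


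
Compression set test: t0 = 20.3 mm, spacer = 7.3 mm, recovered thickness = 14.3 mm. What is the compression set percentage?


CS = (t0 - recovered) / (t0 - ts) * 100
= (20.3 - 14.3) / (20.3 - 7.3) * 100
= 6.0 / 13.0 * 100
= 46.2%

46.2%


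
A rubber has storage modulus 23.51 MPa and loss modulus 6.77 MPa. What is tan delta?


tan delta = E'' / E'
= 6.77 / 23.51
= 0.288

tan delta = 0.288


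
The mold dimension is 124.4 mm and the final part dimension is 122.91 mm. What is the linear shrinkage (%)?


Shrinkage = (mold - part) / mold * 100
= (124.4 - 122.91) / 124.4 * 100
= 1.49 / 124.4 * 100
= 1.2%

1.2%


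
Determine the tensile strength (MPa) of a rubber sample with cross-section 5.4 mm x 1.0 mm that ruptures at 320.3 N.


Area = width * thickness = 5.4 * 1.0 = 5.4 mm^2
TS = force / area = 320.3 / 5.4 = 59.31 MPa

59.31 MPa


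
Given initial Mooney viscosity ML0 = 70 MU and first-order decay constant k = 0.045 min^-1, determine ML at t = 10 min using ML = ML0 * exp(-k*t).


ML = ML0 * exp(-k * t)
ML = 70 * exp(-0.045 * 10)
ML = 70 * 0.6376
ML = 44.63 MU

44.63 MU


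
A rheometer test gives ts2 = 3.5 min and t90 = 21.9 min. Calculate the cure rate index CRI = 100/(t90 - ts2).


CRI = 100 / (t90 - ts2)
= 100 / (21.9 - 3.5)
= 100 / 18.4
= 5.43 min^-1

5.43 min^-1


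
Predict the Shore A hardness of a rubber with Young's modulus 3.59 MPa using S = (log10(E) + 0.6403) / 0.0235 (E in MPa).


log10(E) = 0.0235*S - 0.6403  =>  S = (log10(E) + 0.6403) / 0.0235
log10(3.59) = 0.555094
S = (0.555094 + 0.6403) / 0.0235 = 1.195394 / 0.0235
S = 50.9

Shore A = 50.9


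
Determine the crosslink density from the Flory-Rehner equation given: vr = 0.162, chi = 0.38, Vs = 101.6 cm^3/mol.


ln(1 - vr) = ln(1 - 0.162) = -0.1767
Numerator = -((-0.1767) + 0.162 + 0.38 * 0.162^2) = 0.0048
Denominator = 101.6 * (0.162^(1/3) - 0.162/2) = 47.1562
nu = 0.0048 / 47.1562 = 1.0104e-04 mol/cm^3

1.0104e-04 mol/cm^3


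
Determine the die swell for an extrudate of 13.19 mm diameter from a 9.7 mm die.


Die swell ratio = D_extrudate / D_die
= 13.19 / 9.7
= 1.36

Die swell = 1.36


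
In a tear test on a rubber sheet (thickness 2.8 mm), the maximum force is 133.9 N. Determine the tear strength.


Tear strength = force / thickness
= 133.9 / 2.8
= 47.82 N/mm

47.82 N/mm


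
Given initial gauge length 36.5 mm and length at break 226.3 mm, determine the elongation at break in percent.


Elongation = (Lf - L0) / L0 * 100
= (226.3 - 36.5) / 36.5 * 100
= 189.8 / 36.5 * 100
= 520.0%

520.0%


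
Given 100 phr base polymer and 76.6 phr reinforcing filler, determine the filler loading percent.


Filler % = filler / (rubber + filler) * 100
= 76.6 / (100 + 76.6) * 100
= 76.6 / 176.6 * 100
= 43.37%

43.37%


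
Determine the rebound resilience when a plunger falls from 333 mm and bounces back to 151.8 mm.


Resilience = h_rebound / h_drop * 100
= 151.8 / 333 * 100
= 45.6%

45.6%


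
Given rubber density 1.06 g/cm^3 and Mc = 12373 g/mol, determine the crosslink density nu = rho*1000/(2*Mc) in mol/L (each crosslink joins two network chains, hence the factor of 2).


nu = rho * 1000 / (2 * Mc)
nu = 1.06 * 1000 / (2 * 12373)
nu = 1060.0 / 24746
nu = 0.0428 mol/L

0.0428 mol/L


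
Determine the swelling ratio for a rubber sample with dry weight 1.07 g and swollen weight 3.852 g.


Q = W_swollen / W_dry
Q = 3.852 / 1.07
Q = 3.6

Q = 3.6


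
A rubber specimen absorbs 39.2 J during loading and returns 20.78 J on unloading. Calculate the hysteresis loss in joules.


Hysteresis loss = loading - unloading
= 39.2 - 20.78
= 18.42 J

18.42 J


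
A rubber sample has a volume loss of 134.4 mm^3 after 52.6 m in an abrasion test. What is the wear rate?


Rate = volume_loss / distance
= 134.4 / 52.6
= 2.555 mm^3/m

2.555 mm^3/m


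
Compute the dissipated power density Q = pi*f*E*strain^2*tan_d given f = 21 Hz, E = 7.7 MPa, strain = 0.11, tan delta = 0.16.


Q = pi * f * E * strain^2 * tan_d
= pi * 21 * 7.7 * 0.11^2 * 0.16
= pi * 21 * 7.7 * 0.0121 * 0.16
= 0.9835

Q = 0.9835


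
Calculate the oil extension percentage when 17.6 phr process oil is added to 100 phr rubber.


Oil % = oil / (100 + oil) * 100
= 17.6 / (100 + 17.6) * 100
= 17.6 / 117.6 * 100
= 14.97%

14.97%


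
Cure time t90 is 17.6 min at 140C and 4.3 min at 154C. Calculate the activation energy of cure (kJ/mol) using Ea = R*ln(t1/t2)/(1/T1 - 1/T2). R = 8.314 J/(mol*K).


T1 = 413.15 K, T2 = 427.15 K
1/T1 - 1/T2 = 7.9330e-05
ln(t1/t2) = ln(17.6/4.3) = 1.4093
Ea = 8.314 * 1.4093 / 7.9330e-05 = 147695.9669 J/mol
Ea = 147.7 kJ/mol

147.7 kJ/mol


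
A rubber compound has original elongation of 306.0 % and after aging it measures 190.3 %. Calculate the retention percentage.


Retention = aged / original * 100
= 190.3 / 306.0 * 100
= 62.2%

62.2%


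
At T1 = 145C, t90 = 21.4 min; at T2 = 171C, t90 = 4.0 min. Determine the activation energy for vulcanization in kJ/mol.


T1 = 418.15 K, T2 = 444.15 K
1/T1 - 1/T2 = 1.3999e-04
ln(t1/t2) = ln(21.4/4.0) = 1.6771
Ea = 8.314 * 1.6771 / 1.3999e-04 = 99599.3509 J/mol
Ea = 99.6 kJ/mol

99.6 kJ/mol


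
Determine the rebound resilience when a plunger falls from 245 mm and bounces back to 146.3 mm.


Resilience = h_rebound / h_drop * 100
= 146.3 / 245 * 100
= 59.7%

59.7%


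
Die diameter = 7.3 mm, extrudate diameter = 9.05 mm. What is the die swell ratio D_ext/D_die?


Die swell ratio = D_extrudate / D_die
= 9.05 / 7.3
= 1.24

Die swell = 1.24


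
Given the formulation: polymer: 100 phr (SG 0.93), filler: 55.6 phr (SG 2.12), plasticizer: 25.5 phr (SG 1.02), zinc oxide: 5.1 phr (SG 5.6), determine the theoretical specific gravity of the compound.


Sum of weights = 186.2
Volume contributions:
  polymer: 100/0.93 = 107.5269
  filler: 55.6/2.12 = 26.2264
  plasticizer: 25.5/1.02 = 25.0000
  zinc oxide: 5.1/5.6 = 0.9107
Sum of volumes = 159.6640
SG = 186.2 / 159.6640 = 1.166

SG = 1.166


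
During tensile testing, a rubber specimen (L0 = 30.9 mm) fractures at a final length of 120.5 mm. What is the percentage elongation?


Elongation = (Lf - L0) / L0 * 100
= (120.5 - 30.9) / 30.9 * 100
= 89.6 / 30.9 * 100
= 290.0%

290.0%


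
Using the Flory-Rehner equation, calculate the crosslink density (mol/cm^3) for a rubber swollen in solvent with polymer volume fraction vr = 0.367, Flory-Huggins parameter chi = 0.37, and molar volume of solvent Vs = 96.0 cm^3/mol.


ln(1 - vr) = ln(1 - 0.367) = -0.4573
Numerator = -((-0.4573) + 0.367 + 0.37 * 0.367^2) = 0.0404
Denominator = 96.0 * (0.367^(1/3) - 0.367/2) = 51.1161
nu = 0.0404 / 51.1161 = 7.9133e-04 mol/cm^3

7.9133e-04 mol/cm^3


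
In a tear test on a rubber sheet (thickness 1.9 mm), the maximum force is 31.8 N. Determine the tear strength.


Tear strength = force / thickness
= 31.8 / 1.9
= 16.74 N/mm

16.74 N/mm


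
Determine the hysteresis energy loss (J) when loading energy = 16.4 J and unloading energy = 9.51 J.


Hysteresis loss = loading - unloading
= 16.4 - 9.51
= 6.89 J

6.89 J


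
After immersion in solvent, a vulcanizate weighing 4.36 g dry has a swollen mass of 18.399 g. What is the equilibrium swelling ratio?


Q = W_swollen / W_dry
Q = 18.399 / 4.36
Q = 4.22

Q = 4.22


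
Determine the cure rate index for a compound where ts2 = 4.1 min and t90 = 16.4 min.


CRI = 100 / (t90 - ts2)
= 100 / (16.4 - 4.1)
= 100 / 12.3
= 8.13 min^-1

8.13 min^-1


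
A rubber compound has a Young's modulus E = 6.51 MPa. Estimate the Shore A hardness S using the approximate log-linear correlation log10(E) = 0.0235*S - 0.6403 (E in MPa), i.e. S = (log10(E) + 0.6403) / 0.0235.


log10(E) = 0.0235*S - 0.6403  =>  S = (log10(E) + 0.6403) / 0.0235
log10(6.51) = 0.813581
S = (0.813581 + 0.6403) / 0.0235 = 1.453881 / 0.0235
S = 61.9

Shore A = 61.9


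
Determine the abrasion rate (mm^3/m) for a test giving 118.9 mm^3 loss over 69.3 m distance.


Rate = volume_loss / distance
= 118.9 / 69.3
= 1.716 mm^3/m

1.716 mm^3/m
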